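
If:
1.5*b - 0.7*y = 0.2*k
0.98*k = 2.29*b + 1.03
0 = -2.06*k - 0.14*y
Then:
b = -0.42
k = 0.06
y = -0.92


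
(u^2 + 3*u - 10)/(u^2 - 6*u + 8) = (u + 5)/(u - 4)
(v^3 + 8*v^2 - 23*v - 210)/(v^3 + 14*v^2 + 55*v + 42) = (v - 5)/(v + 1)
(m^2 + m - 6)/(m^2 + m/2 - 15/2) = 2*(m - 2)/(2*m - 5)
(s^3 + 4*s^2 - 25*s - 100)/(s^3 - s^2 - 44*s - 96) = (s^2 - 25)/(s^2 - 5*s - 24)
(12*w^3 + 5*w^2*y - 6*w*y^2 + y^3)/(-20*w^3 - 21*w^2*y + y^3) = (12*w^2 - 7*w*y + y^2)/(-20*w^2 - w*y + y^2)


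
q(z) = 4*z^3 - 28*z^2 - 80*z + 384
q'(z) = 12*z^2 - 56*z - 80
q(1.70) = 186.73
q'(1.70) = -140.52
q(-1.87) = 409.53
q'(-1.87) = 66.68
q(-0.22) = 400.20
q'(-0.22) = -67.10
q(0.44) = 343.72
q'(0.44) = -102.32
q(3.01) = -1.40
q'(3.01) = -139.84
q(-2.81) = 298.96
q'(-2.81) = 172.11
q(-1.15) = 432.89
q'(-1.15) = 0.27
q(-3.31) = 196.97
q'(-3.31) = 236.83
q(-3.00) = 264.00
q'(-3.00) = 196.00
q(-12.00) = -9600.00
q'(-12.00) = 2320.00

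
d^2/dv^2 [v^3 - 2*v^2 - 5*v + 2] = 6*v - 4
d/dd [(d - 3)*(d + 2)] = 2*d - 1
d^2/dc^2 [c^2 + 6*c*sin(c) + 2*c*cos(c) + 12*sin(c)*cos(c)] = -6*c*sin(c) - 2*c*cos(c) - 4*sin(c) - 24*sin(2*c) + 12*cos(c) + 2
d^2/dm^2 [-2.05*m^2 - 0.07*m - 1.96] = -4.10000000000000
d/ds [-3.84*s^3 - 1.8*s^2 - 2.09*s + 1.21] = -11.52*s^2 - 3.6*s - 2.09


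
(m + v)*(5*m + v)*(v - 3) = 5*m^2*v - 15*m^2 + 6*m*v^2 - 18*m*v + v^3 - 3*v^2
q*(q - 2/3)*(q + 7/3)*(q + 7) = q^4 + 26*q^3/3 + 91*q^2/9 - 98*q/9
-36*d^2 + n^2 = (-6*d + n)*(6*d + n)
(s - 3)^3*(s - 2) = s^4 - 11*s^3 + 45*s^2 - 81*s + 54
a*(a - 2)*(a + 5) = a^3 + 3*a^2 - 10*a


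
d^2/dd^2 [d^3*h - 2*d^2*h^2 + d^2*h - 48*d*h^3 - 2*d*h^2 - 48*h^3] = 2*h*(3*d - 2*h + 1)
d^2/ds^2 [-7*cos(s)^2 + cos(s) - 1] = -cos(s) + 14*cos(2*s)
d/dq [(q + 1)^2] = 2*q + 2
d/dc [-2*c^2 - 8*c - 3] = -4*c - 8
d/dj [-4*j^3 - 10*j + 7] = -12*j^2 - 10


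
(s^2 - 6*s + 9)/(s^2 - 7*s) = (s^2 - 6*s + 9)/(s*(s - 7))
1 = 1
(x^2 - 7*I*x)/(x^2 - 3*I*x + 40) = x*(x - 7*I)/(x^2 - 3*I*x + 40)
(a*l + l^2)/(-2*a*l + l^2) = (-a - l)/(2*a - l)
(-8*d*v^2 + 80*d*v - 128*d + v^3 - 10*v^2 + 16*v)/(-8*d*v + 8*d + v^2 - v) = (v^2 - 10*v + 16)/(v - 1)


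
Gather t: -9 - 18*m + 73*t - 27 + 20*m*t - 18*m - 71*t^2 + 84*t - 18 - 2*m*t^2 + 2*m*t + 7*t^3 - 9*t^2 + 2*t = -36*m + 7*t^3 + t^2*(-2*m - 80) + t*(22*m + 159) - 54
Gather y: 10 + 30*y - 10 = 30*y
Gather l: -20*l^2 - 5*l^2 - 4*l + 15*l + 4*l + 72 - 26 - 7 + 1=-25*l^2 + 15*l + 40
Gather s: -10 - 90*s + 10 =-90*s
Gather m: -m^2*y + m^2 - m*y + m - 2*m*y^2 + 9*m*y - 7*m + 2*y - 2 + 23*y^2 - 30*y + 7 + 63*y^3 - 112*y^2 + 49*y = m^2*(1 - y) + m*(-2*y^2 + 8*y - 6) + 63*y^3 - 89*y^2 + 21*y + 5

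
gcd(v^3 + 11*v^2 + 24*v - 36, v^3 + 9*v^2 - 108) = v^2 + 12*v + 36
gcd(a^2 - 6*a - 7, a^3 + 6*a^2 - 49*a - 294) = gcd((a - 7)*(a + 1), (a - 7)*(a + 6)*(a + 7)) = a - 7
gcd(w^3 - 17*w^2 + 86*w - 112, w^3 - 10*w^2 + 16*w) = w^2 - 10*w + 16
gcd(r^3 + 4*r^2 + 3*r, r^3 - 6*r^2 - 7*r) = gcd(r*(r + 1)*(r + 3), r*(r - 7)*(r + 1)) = r^2 + r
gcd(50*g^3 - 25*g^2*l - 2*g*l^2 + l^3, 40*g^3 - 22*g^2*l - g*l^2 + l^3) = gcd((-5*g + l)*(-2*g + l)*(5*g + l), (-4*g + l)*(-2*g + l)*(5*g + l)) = 10*g^2 - 3*g*l - l^2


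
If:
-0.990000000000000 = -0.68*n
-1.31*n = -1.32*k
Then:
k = 1.44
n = 1.46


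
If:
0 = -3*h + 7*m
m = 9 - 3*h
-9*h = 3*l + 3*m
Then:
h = 21/8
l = -9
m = 9/8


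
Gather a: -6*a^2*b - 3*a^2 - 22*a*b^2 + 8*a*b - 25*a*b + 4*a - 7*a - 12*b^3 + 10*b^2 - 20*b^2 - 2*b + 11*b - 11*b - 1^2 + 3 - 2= a^2*(-6*b - 3) + a*(-22*b^2 - 17*b - 3) - 12*b^3 - 10*b^2 - 2*b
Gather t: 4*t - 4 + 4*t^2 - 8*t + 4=4*t^2 - 4*t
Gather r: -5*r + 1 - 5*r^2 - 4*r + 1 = -5*r^2 - 9*r + 2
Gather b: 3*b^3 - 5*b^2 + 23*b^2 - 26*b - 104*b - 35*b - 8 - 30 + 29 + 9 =3*b^3 + 18*b^2 - 165*b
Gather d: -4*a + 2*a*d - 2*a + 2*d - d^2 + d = -6*a - d^2 + d*(2*a + 3)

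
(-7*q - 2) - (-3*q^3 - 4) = 3*q^3 - 7*q + 2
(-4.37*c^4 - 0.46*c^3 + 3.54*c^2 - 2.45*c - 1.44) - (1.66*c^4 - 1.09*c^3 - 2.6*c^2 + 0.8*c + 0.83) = -6.03*c^4 + 0.63*c^3 + 6.14*c^2 - 3.25*c - 2.27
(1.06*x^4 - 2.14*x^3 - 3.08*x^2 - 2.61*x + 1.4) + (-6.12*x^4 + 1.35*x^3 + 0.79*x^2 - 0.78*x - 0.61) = -5.06*x^4 - 0.79*x^3 - 2.29*x^2 - 3.39*x + 0.79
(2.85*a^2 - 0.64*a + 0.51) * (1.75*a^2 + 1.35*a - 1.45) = 4.9875*a^4 + 2.7275*a^3 - 4.104*a^2 + 1.6165*a - 0.7395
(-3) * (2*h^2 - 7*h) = -6*h^2 + 21*h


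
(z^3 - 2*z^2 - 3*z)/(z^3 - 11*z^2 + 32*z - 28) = z*(z^2 - 2*z - 3)/(z^3 - 11*z^2 + 32*z - 28)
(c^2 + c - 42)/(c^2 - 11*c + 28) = (c^2 + c - 42)/(c^2 - 11*c + 28)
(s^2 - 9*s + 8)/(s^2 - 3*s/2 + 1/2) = 2*(s - 8)/(2*s - 1)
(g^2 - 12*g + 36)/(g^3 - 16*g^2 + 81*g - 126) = (g - 6)/(g^2 - 10*g + 21)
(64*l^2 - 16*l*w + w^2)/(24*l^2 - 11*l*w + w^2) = (-8*l + w)/(-3*l + w)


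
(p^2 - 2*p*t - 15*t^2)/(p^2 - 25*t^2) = (p + 3*t)/(p + 5*t)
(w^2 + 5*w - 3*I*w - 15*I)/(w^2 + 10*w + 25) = (w - 3*I)/(w + 5)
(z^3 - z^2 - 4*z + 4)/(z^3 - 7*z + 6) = (z + 2)/(z + 3)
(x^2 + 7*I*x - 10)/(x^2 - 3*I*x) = (x^2 + 7*I*x - 10)/(x*(x - 3*I))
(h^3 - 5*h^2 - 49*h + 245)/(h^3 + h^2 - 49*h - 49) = (h - 5)/(h + 1)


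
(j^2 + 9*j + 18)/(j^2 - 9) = (j + 6)/(j - 3)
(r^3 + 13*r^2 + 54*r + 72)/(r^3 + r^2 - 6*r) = (r^2 + 10*r + 24)/(r*(r - 2))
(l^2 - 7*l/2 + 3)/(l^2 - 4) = (l - 3/2)/(l + 2)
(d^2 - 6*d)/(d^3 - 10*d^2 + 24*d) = 1/(d - 4)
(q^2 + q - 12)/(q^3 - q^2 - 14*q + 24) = 1/(q - 2)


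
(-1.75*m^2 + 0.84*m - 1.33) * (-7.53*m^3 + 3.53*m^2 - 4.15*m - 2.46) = 13.1775*m^5 - 12.5027*m^4 + 20.2426*m^3 - 3.8759*m^2 + 3.4531*m + 3.2718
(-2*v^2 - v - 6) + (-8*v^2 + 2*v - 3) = -10*v^2 + v - 9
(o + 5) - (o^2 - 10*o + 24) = -o^2 + 11*o - 19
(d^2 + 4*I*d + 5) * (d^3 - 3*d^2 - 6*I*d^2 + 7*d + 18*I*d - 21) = d^5 - 3*d^4 - 2*I*d^4 + 36*d^3 + 6*I*d^3 - 108*d^2 - 2*I*d^2 + 35*d + 6*I*d - 105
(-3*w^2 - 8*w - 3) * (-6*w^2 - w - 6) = 18*w^4 + 51*w^3 + 44*w^2 + 51*w + 18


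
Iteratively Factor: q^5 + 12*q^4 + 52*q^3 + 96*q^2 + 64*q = (q + 2)*(q^4 + 10*q^3 + 32*q^2 + 32*q) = (q + 2)^2*(q^3 + 8*q^2 + 16*q) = (q + 2)^2*(q + 4)*(q^2 + 4*q) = (q + 2)^2*(q + 4)^2*(q)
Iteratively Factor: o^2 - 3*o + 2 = (o - 1)*(o - 2)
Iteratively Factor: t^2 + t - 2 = (t - 1)*(t + 2)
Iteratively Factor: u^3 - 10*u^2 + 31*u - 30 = (u - 2)*(u^2 - 8*u + 15) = (u - 3)*(u - 2)*(u - 5)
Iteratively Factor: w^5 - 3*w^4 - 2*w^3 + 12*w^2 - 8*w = (w - 1)*(w^4 - 2*w^3 - 4*w^2 + 8*w) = w*(w - 1)*(w^3 - 2*w^2 - 4*w + 8) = w*(w - 2)*(w - 1)*(w^2 - 4) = w*(w - 2)*(w - 1)*(w + 2)*(w - 2)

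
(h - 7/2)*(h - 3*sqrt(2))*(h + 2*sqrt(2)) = h^3 - 7*h^2/2 - sqrt(2)*h^2 - 12*h + 7*sqrt(2)*h/2 + 42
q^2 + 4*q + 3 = (q + 1)*(q + 3)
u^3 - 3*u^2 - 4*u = u*(u - 4)*(u + 1)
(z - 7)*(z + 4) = z^2 - 3*z - 28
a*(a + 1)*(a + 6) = a^3 + 7*a^2 + 6*a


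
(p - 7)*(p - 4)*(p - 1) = p^3 - 12*p^2 + 39*p - 28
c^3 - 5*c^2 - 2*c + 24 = (c - 4)*(c - 3)*(c + 2)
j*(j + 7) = j^2 + 7*j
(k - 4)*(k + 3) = k^2 - k - 12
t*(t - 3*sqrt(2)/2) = t^2 - 3*sqrt(2)*t/2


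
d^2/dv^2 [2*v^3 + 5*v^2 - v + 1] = 12*v + 10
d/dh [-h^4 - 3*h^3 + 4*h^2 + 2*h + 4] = -4*h^3 - 9*h^2 + 8*h + 2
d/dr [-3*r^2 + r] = 1 - 6*r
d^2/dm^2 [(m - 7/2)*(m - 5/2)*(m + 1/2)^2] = 12*m^2 - 30*m + 6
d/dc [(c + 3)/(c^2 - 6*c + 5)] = (c^2 - 6*c - 2*(c - 3)*(c + 3) + 5)/(c^2 - 6*c + 5)^2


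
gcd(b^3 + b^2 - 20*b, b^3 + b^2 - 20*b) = b^3 + b^2 - 20*b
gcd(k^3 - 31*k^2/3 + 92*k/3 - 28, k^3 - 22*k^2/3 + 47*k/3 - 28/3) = k - 7/3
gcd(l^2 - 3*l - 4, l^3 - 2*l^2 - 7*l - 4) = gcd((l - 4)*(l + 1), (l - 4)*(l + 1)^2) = l^2 - 3*l - 4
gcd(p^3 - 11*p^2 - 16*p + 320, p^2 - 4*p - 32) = p - 8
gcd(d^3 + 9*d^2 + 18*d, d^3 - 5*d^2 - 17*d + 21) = d + 3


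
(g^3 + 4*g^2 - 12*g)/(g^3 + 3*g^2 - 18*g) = (g - 2)/(g - 3)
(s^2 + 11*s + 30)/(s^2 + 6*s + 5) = (s + 6)/(s + 1)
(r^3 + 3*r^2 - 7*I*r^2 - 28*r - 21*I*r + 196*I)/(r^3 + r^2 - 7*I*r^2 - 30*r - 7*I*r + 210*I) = (r^2 + 3*r - 28)/(r^2 + r - 30)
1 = 1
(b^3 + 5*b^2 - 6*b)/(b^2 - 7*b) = (b^2 + 5*b - 6)/(b - 7)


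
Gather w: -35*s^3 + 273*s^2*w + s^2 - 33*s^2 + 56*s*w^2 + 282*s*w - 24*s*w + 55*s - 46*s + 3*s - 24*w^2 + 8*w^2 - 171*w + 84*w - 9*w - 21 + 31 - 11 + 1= -35*s^3 - 32*s^2 + 12*s + w^2*(56*s - 16) + w*(273*s^2 + 258*s - 96)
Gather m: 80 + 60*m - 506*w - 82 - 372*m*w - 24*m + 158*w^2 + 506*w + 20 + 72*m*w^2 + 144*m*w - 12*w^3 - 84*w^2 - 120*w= m*(72*w^2 - 228*w + 36) - 12*w^3 + 74*w^2 - 120*w + 18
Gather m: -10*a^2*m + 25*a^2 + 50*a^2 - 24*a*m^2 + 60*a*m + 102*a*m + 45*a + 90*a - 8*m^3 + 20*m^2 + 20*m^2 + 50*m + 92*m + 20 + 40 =75*a^2 + 135*a - 8*m^3 + m^2*(40 - 24*a) + m*(-10*a^2 + 162*a + 142) + 60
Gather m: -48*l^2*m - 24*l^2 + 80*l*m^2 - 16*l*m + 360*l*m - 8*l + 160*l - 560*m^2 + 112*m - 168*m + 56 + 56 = -24*l^2 + 152*l + m^2*(80*l - 560) + m*(-48*l^2 + 344*l - 56) + 112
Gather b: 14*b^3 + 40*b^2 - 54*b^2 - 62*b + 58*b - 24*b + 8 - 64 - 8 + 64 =14*b^3 - 14*b^2 - 28*b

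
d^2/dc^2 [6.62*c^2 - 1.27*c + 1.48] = 13.2400000000000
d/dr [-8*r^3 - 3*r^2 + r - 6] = -24*r^2 - 6*r + 1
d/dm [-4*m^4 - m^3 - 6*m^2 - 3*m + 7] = -16*m^3 - 3*m^2 - 12*m - 3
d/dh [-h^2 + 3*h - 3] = 3 - 2*h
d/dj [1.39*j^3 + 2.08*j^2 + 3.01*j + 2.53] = 4.17*j^2 + 4.16*j + 3.01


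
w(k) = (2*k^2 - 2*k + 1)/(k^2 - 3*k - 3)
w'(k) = (3 - 2*k)*(2*k^2 - 2*k + 1)/(k^2 - 3*k - 3)^2 + (4*k - 2)/(k^2 - 3*k - 3)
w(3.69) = -45.94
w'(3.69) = -471.42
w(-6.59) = 1.68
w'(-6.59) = -0.02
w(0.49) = -0.12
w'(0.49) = 0.07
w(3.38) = -9.96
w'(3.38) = -28.55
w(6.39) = 3.74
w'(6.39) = -0.70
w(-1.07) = 4.01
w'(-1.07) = 10.57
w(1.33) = -0.36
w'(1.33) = -0.61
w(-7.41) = 1.69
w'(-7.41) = -0.02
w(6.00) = 4.07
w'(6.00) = -0.97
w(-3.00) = 1.67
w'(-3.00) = 0.07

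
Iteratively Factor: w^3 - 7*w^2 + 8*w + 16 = (w + 1)*(w^2 - 8*w + 16) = (w - 4)*(w + 1)*(w - 4)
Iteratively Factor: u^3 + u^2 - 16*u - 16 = (u - 4)*(u^2 + 5*u + 4) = (u - 4)*(u + 4)*(u + 1)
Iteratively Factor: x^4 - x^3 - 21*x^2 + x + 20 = (x + 4)*(x^3 - 5*x^2 - x + 5) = (x - 1)*(x + 4)*(x^2 - 4*x - 5) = (x - 5)*(x - 1)*(x + 4)*(x + 1)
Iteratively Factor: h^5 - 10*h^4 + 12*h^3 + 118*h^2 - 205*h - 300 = (h - 5)*(h^4 - 5*h^3 - 13*h^2 + 53*h + 60) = (h - 5)*(h + 1)*(h^3 - 6*h^2 - 7*h + 60) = (h - 5)*(h - 4)*(h + 1)*(h^2 - 2*h - 15) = (h - 5)^2*(h - 4)*(h + 1)*(h + 3)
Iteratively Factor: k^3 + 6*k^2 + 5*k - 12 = (k + 3)*(k^2 + 3*k - 4) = (k - 1)*(k + 3)*(k + 4)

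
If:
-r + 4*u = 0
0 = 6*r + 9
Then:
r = -3/2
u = -3/8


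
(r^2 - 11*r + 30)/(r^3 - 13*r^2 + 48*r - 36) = (r - 5)/(r^2 - 7*r + 6)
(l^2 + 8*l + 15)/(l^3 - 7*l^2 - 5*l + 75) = (l + 5)/(l^2 - 10*l + 25)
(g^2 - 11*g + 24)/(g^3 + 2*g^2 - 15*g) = (g - 8)/(g*(g + 5))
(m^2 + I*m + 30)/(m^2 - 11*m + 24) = (m^2 + I*m + 30)/(m^2 - 11*m + 24)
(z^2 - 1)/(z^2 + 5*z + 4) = (z - 1)/(z + 4)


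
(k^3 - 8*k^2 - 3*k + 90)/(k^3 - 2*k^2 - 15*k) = (k - 6)/k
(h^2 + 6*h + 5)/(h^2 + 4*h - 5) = (h + 1)/(h - 1)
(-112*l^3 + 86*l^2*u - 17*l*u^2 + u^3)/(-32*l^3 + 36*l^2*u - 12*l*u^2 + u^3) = (-7*l + u)/(-2*l + u)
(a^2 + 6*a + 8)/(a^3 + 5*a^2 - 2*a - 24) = (a + 2)/(a^2 + a - 6)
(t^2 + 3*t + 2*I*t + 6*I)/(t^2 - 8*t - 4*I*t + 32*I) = (t^2 + t*(3 + 2*I) + 6*I)/(t^2 - 4*t*(2 + I) + 32*I)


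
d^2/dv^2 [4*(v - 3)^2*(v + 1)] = 24*v - 40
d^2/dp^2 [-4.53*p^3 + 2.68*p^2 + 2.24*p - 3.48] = 5.36 - 27.18*p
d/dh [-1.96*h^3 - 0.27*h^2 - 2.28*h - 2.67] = -5.88*h^2 - 0.54*h - 2.28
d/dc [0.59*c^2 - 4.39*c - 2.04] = 1.18*c - 4.39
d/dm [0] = 0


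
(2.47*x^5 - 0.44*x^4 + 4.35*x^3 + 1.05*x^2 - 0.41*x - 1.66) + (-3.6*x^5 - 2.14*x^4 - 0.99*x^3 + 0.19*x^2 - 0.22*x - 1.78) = -1.13*x^5 - 2.58*x^4 + 3.36*x^3 + 1.24*x^2 - 0.63*x - 3.44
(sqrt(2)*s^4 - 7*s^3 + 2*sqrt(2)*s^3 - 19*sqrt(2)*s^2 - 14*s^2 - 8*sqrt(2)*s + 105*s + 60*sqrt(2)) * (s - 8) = sqrt(2)*s^5 - 6*sqrt(2)*s^4 - 7*s^4 - 35*sqrt(2)*s^3 + 42*s^3 + 144*sqrt(2)*s^2 + 217*s^2 - 840*s + 124*sqrt(2)*s - 480*sqrt(2)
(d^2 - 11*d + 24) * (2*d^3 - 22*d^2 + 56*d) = 2*d^5 - 44*d^4 + 346*d^3 - 1144*d^2 + 1344*d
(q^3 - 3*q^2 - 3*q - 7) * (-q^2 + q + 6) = -q^5 + 4*q^4 + 6*q^3 - 14*q^2 - 25*q - 42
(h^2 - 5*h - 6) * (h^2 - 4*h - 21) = h^4 - 9*h^3 - 7*h^2 + 129*h + 126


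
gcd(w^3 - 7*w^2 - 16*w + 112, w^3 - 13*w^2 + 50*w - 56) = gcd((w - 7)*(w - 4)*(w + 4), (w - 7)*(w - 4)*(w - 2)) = w^2 - 11*w + 28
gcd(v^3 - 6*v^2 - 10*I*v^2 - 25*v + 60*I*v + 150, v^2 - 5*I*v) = v - 5*I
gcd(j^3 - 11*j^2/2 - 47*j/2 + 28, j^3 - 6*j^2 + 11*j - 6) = j - 1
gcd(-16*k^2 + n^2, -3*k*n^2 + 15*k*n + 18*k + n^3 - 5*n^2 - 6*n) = 1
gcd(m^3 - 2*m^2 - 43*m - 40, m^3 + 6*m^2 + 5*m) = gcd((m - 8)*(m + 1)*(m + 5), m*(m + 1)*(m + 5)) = m^2 + 6*m + 5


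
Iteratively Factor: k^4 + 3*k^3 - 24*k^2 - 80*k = (k + 4)*(k^3 - k^2 - 20*k) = k*(k + 4)*(k^2 - k - 20) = k*(k + 4)^2*(k - 5)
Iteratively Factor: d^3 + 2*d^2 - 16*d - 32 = (d + 2)*(d^2 - 16) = (d - 4)*(d + 2)*(d + 4)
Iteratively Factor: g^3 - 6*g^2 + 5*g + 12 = (g - 3)*(g^2 - 3*g - 4) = (g - 3)*(g + 1)*(g - 4)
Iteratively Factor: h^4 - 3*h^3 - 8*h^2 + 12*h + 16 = (h + 2)*(h^3 - 5*h^2 + 2*h + 8) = (h - 4)*(h + 2)*(h^2 - h - 2) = (h - 4)*(h + 1)*(h + 2)*(h - 2)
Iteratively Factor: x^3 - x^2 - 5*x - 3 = (x - 3)*(x^2 + 2*x + 1) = (x - 3)*(x + 1)*(x + 1)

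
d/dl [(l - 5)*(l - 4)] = 2*l - 9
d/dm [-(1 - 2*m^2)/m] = 2 + m^(-2)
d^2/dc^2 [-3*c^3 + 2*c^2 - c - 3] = 4 - 18*c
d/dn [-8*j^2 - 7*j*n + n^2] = -7*j + 2*n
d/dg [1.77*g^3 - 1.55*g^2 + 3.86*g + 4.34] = 5.31*g^2 - 3.1*g + 3.86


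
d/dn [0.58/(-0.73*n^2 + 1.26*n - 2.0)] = (0.8468*n - 0.7308)/(0.73*n^2 - 1.26*n + 2.0)^2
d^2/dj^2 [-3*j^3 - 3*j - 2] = -18*j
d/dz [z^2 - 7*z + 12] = 2*z - 7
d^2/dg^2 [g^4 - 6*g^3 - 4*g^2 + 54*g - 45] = 12*g^2 - 36*g - 8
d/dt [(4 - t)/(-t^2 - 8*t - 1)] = (t^2 + 8*t - 2*(t - 4)*(t + 4) + 1)/(t^2 + 8*t + 1)^2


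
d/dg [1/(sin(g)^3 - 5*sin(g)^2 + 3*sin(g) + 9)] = (1 - 3*sin(g))*cos(g)/((sin(g) - 3)^3*(sin(g) + 1)^2)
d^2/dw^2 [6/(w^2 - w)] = 12*(-w*(w - 1) + (2*w - 1)^2)/(w^3*(w - 1)^3)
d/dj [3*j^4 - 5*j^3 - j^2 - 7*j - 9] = 12*j^3 - 15*j^2 - 2*j - 7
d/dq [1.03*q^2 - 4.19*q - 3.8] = 2.06*q - 4.19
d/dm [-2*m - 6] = -2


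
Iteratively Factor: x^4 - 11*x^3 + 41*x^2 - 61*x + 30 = (x - 3)*(x^3 - 8*x^2 + 17*x - 10) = (x - 3)*(x - 2)*(x^2 - 6*x + 5) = (x - 3)*(x - 2)*(x - 1)*(x - 5)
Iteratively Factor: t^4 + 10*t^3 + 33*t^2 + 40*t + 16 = (t + 1)*(t^3 + 9*t^2 + 24*t + 16) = (t + 1)^2*(t^2 + 8*t + 16) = (t + 1)^2*(t + 4)*(t + 4)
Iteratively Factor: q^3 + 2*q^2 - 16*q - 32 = (q - 4)*(q^2 + 6*q + 8) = (q - 4)*(q + 2)*(q + 4)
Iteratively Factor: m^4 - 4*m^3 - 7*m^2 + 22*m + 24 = (m + 1)*(m^3 - 5*m^2 - 2*m + 24) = (m - 3)*(m + 1)*(m^2 - 2*m - 8) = (m - 4)*(m - 3)*(m + 1)*(m + 2)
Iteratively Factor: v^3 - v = (v + 1)*(v^2 - v) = (v - 1)*(v + 1)*(v)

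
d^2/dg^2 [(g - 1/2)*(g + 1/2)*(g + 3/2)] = 6*g + 3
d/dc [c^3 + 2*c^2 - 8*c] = 3*c^2 + 4*c - 8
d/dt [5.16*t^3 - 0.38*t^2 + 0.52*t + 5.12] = 15.48*t^2 - 0.76*t + 0.52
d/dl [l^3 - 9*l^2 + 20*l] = 3*l^2 - 18*l + 20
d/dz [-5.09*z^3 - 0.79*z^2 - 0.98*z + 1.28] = -15.27*z^2 - 1.58*z - 0.98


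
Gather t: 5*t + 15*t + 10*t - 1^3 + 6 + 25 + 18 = 30*t + 48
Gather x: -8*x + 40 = 40 - 8*x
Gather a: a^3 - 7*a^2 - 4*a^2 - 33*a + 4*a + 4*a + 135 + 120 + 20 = a^3 - 11*a^2 - 25*a + 275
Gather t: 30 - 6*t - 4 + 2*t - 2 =24 - 4*t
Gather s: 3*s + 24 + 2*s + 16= 5*s + 40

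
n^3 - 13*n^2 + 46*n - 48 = (n - 8)*(n - 3)*(n - 2)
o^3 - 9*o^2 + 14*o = o*(o - 7)*(o - 2)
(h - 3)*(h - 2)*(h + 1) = h^3 - 4*h^2 + h + 6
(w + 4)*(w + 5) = w^2 + 9*w + 20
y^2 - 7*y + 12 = (y - 4)*(y - 3)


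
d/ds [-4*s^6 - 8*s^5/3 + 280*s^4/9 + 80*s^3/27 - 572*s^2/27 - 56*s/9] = -24*s^5 - 40*s^4/3 + 1120*s^3/9 + 80*s^2/9 - 1144*s/27 - 56/9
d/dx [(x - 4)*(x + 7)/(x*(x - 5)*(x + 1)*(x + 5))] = 2*(-x^5 - 5*x^4 + 53*x^3 + 67*x^2 - 700*x - 350)/(x^2*(x^6 + 2*x^5 - 49*x^4 - 100*x^3 + 575*x^2 + 1250*x + 625))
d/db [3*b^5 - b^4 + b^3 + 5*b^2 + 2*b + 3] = 15*b^4 - 4*b^3 + 3*b^2 + 10*b + 2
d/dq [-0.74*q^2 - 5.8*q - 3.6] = -1.48*q - 5.8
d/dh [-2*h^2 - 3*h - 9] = -4*h - 3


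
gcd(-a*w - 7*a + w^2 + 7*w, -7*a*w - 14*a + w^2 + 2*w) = 1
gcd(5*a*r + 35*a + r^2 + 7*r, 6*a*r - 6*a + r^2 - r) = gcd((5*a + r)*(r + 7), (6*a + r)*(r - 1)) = 1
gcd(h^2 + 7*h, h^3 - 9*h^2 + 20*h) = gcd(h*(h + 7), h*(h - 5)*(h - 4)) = h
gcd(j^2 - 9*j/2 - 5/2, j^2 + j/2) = j + 1/2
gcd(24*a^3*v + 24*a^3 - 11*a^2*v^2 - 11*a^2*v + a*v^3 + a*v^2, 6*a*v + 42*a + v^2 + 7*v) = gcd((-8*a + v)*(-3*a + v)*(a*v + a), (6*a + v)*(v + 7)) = 1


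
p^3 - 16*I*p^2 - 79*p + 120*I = (p - 8*I)*(p - 5*I)*(p - 3*I)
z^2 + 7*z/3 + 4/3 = (z + 1)*(z + 4/3)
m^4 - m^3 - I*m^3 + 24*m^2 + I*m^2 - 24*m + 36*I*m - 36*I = (m - 1)*(m - 6*I)*(m + 2*I)*(m + 3*I)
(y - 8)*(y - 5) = y^2 - 13*y + 40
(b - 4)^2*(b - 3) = b^3 - 11*b^2 + 40*b - 48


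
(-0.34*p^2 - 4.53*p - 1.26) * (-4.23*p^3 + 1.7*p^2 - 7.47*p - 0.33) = 1.4382*p^5 + 18.5839*p^4 + 0.1686*p^3 + 31.8093*p^2 + 10.9071*p + 0.4158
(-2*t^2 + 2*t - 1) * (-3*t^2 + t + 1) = 6*t^4 - 8*t^3 + 3*t^2 + t - 1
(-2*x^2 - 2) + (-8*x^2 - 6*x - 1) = -10*x^2 - 6*x - 3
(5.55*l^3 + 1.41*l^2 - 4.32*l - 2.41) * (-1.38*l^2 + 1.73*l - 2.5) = -7.659*l^5 + 7.6557*l^4 - 5.4741*l^3 - 7.6728*l^2 + 6.6307*l + 6.025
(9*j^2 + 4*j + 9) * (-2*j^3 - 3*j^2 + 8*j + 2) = -18*j^5 - 35*j^4 + 42*j^3 + 23*j^2 + 80*j + 18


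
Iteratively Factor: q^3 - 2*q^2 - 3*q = (q)*(q^2 - 2*q - 3) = q*(q + 1)*(q - 3)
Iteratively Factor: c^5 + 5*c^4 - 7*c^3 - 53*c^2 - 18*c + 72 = (c + 3)*(c^4 + 2*c^3 - 13*c^2 - 14*c + 24) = (c - 3)*(c + 3)*(c^3 + 5*c^2 + 2*c - 8) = (c - 3)*(c + 2)*(c + 3)*(c^2 + 3*c - 4) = (c - 3)*(c + 2)*(c + 3)*(c + 4)*(c - 1)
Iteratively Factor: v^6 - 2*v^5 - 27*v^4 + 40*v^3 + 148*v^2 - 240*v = (v - 2)*(v^5 - 27*v^3 - 14*v^2 + 120*v) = (v - 2)*(v + 3)*(v^4 - 3*v^3 - 18*v^2 + 40*v) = (v - 2)*(v + 3)*(v + 4)*(v^3 - 7*v^2 + 10*v) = (v - 5)*(v - 2)*(v + 3)*(v + 4)*(v^2 - 2*v) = v*(v - 5)*(v - 2)*(v + 3)*(v + 4)*(v - 2)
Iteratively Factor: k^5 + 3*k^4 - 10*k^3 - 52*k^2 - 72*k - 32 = (k + 2)*(k^4 + k^3 - 12*k^2 - 28*k - 16) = (k - 4)*(k + 2)*(k^3 + 5*k^2 + 8*k + 4) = (k - 4)*(k + 2)^2*(k^2 + 3*k + 2) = (k - 4)*(k + 1)*(k + 2)^2*(k + 2)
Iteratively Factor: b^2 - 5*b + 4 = (b - 1)*(b - 4)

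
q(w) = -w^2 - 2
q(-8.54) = -74.93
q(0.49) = -2.24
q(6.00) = -38.00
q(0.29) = -2.08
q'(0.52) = -1.04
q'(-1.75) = 3.50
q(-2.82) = -9.95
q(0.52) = -2.27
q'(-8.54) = 17.08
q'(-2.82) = 5.64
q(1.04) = -3.08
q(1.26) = -3.59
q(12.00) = -146.00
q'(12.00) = -24.00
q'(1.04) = -2.08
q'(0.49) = -0.98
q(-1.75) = -5.06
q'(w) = -2*w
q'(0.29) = -0.58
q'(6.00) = -12.00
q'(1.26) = -2.52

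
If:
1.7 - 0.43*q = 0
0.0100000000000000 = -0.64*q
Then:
No Solution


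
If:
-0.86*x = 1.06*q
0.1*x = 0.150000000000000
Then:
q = -1.22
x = 1.50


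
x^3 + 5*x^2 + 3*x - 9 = (x - 1)*(x + 3)^2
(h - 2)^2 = h^2 - 4*h + 4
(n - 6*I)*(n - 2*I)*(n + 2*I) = n^3 - 6*I*n^2 + 4*n - 24*I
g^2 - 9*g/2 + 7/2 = (g - 7/2)*(g - 1)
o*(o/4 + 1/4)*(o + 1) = o^3/4 + o^2/2 + o/4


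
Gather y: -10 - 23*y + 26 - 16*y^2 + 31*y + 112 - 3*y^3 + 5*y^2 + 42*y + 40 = -3*y^3 - 11*y^2 + 50*y + 168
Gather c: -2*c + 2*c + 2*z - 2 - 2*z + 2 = 0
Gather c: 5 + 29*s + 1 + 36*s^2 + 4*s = 36*s^2 + 33*s + 6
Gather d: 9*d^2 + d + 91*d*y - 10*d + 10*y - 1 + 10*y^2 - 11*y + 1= 9*d^2 + d*(91*y - 9) + 10*y^2 - y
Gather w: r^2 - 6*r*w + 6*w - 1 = r^2 + w*(6 - 6*r) - 1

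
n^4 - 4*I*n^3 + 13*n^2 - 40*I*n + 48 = (n - 4*I)^2*(n + I)*(n + 3*I)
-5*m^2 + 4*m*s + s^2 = (-m + s)*(5*m + s)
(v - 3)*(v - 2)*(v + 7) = v^3 + 2*v^2 - 29*v + 42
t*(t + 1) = t^2 + t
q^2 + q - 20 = (q - 4)*(q + 5)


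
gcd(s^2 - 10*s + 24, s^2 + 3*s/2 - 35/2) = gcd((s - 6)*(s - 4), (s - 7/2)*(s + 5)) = 1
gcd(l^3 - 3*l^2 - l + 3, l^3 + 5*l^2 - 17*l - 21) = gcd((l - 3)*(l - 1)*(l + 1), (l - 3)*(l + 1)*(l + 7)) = l^2 - 2*l - 3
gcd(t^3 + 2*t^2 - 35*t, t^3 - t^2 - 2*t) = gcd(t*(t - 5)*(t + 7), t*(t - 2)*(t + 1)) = t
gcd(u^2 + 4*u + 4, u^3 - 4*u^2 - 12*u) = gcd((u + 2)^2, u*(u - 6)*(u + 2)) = u + 2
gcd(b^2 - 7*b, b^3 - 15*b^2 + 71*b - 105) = b - 7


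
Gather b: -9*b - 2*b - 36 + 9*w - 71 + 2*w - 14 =-11*b + 11*w - 121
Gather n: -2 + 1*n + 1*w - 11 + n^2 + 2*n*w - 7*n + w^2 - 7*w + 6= n^2 + n*(2*w - 6) + w^2 - 6*w - 7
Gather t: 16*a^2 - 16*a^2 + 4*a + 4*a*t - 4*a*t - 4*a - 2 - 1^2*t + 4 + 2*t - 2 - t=0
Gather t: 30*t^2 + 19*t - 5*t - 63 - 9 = 30*t^2 + 14*t - 72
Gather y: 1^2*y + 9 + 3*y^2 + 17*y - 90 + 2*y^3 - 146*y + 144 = 2*y^3 + 3*y^2 - 128*y + 63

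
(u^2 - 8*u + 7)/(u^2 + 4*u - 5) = (u - 7)/(u + 5)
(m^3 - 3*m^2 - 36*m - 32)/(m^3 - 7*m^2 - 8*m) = (m + 4)/m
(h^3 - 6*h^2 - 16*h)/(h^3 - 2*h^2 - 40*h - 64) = h/(h + 4)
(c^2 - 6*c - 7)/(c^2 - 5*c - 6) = (c - 7)/(c - 6)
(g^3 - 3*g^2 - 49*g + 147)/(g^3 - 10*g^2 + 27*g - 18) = (g^2 - 49)/(g^2 - 7*g + 6)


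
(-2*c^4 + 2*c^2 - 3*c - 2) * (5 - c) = 2*c^5 - 10*c^4 - 2*c^3 + 13*c^2 - 13*c - 10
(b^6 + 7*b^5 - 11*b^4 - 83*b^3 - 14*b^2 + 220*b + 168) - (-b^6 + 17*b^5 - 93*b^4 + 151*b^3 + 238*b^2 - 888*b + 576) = 2*b^6 - 10*b^5 + 82*b^4 - 234*b^3 - 252*b^2 + 1108*b - 408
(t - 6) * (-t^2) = -t^3 + 6*t^2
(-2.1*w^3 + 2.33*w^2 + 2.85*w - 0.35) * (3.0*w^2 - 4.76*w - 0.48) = -6.3*w^5 + 16.986*w^4 - 1.5328*w^3 - 15.7344*w^2 + 0.298*w + 0.168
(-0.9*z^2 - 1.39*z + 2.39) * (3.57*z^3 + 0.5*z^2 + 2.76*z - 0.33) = -3.213*z^5 - 5.4123*z^4 + 5.3533*z^3 - 2.3444*z^2 + 7.0551*z - 0.7887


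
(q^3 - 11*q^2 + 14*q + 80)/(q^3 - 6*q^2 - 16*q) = (q - 5)/q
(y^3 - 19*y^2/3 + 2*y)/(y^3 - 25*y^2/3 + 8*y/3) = (y - 6)/(y - 8)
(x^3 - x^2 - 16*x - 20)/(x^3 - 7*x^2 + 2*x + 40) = (x + 2)/(x - 4)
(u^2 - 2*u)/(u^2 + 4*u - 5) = u*(u - 2)/(u^2 + 4*u - 5)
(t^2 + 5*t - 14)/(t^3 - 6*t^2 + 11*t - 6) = (t + 7)/(t^2 - 4*t + 3)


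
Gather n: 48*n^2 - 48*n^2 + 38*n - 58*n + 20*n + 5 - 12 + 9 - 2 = 0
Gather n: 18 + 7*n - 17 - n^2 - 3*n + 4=-n^2 + 4*n + 5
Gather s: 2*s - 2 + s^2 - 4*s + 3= s^2 - 2*s + 1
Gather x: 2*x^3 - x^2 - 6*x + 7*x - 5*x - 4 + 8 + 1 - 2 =2*x^3 - x^2 - 4*x + 3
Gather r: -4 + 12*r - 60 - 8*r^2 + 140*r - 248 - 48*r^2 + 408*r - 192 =-56*r^2 + 560*r - 504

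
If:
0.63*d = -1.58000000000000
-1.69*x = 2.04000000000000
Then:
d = -2.51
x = -1.21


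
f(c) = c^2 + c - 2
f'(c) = 2*c + 1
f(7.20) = 57.04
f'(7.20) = 15.40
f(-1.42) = -1.40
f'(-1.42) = -1.84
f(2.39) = 6.10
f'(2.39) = 5.78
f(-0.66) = -2.22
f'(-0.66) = -0.32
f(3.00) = 10.00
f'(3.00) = 7.00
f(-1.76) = -0.66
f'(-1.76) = -2.52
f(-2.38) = 1.28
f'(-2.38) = -3.76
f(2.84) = 8.91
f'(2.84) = 6.68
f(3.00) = 10.00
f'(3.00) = 7.00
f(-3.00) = 4.00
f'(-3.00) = -5.00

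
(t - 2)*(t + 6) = t^2 + 4*t - 12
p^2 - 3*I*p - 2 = (p - 2*I)*(p - I)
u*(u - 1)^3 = u^4 - 3*u^3 + 3*u^2 - u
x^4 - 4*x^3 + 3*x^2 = x^2*(x - 3)*(x - 1)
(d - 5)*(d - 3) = d^2 - 8*d + 15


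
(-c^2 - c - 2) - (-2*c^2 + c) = c^2 - 2*c - 2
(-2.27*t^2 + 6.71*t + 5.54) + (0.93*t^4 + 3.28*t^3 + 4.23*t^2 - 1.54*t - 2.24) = 0.93*t^4 + 3.28*t^3 + 1.96*t^2 + 5.17*t + 3.3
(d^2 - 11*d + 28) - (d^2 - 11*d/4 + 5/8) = 219/8 - 33*d/4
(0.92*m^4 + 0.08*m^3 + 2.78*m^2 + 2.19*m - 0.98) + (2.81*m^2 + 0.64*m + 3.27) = 0.92*m^4 + 0.08*m^3 + 5.59*m^2 + 2.83*m + 2.29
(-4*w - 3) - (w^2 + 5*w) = -w^2 - 9*w - 3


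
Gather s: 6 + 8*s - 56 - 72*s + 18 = -64*s - 32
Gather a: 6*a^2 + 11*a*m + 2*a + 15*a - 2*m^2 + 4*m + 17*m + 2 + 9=6*a^2 + a*(11*m + 17) - 2*m^2 + 21*m + 11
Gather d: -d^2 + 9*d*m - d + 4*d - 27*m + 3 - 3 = -d^2 + d*(9*m + 3) - 27*m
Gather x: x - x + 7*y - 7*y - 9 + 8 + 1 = 0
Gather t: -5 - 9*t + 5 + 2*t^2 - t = 2*t^2 - 10*t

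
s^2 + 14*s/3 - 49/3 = (s - 7/3)*(s + 7)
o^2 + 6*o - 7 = (o - 1)*(o + 7)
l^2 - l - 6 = (l - 3)*(l + 2)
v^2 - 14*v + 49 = (v - 7)^2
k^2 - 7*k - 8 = (k - 8)*(k + 1)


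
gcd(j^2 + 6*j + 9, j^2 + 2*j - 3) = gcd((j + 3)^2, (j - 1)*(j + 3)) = j + 3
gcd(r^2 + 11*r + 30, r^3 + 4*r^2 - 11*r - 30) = r + 5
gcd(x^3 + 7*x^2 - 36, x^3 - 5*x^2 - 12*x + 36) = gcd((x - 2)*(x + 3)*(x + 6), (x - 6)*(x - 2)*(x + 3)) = x^2 + x - 6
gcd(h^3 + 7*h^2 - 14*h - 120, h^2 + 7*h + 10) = h + 5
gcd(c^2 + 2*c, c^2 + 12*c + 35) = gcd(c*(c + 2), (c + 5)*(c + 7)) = 1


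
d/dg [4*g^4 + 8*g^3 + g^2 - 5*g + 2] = 16*g^3 + 24*g^2 + 2*g - 5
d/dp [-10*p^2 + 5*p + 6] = 5 - 20*p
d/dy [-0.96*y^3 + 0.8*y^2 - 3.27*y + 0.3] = -2.88*y^2 + 1.6*y - 3.27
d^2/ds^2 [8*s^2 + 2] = 16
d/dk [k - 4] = 1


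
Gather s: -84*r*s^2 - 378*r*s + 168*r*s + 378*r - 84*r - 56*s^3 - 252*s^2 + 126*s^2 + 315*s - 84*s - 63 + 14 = 294*r - 56*s^3 + s^2*(-84*r - 126) + s*(231 - 210*r) - 49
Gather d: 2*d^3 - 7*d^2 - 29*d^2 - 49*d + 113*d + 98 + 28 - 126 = 2*d^3 - 36*d^2 + 64*d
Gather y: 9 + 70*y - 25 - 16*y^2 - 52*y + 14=-16*y^2 + 18*y - 2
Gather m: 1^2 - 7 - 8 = -14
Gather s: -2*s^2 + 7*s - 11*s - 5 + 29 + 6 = -2*s^2 - 4*s + 30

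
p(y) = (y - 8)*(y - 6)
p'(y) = 2*y - 14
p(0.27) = 44.29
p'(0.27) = -13.46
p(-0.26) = 51.71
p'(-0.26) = -14.52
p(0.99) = 35.12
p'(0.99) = -12.02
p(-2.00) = 80.00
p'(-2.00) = -18.00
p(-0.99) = 62.84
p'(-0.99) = -15.98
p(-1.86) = 77.50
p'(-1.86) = -17.72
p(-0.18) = 50.55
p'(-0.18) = -14.36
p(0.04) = 47.44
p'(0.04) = -13.92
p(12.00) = 24.00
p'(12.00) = 10.00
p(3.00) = 15.00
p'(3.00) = -8.00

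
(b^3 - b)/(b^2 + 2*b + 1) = b*(b - 1)/(b + 1)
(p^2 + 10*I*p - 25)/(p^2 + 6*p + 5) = (p^2 + 10*I*p - 25)/(p^2 + 6*p + 5)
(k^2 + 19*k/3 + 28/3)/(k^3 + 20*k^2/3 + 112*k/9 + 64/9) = 3*(3*k + 7)/(9*k^2 + 24*k + 16)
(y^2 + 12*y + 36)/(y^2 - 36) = (y + 6)/(y - 6)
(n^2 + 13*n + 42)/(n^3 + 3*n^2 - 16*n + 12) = (n + 7)/(n^2 - 3*n + 2)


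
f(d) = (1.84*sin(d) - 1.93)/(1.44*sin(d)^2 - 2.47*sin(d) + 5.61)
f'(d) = (-2.88*sin(d)*cos(d) + 2.47*cos(d))*(1.84*sin(d) - 1.93)/(1.44*sin(d)^2 - 2.47*sin(d) + 5.61)^2 + 1.84*cos(d)/(1.44*sin(d)^2 - 2.47*sin(d) + 5.61)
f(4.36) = -0.40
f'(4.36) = 0.01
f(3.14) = -0.34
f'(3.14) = -0.18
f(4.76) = -0.40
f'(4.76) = -0.00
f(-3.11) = -0.35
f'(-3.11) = -0.17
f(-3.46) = -0.27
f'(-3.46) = -0.27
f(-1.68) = -0.40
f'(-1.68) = 0.00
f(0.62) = -0.18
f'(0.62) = 0.30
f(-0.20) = -0.37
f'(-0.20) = 0.11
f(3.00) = -0.32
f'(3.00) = -0.22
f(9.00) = -0.24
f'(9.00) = -0.29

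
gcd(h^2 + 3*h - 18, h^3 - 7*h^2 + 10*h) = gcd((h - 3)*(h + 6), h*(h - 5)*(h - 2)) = 1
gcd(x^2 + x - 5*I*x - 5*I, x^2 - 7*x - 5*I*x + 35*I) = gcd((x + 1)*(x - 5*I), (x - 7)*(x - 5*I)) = x - 5*I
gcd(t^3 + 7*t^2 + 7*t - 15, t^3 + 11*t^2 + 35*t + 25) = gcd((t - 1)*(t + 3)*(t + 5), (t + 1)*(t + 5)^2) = t + 5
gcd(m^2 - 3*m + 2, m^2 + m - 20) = 1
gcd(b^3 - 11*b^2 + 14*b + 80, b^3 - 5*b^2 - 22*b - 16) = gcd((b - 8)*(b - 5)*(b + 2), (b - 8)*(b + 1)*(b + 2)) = b^2 - 6*b - 16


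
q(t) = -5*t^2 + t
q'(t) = 1 - 10*t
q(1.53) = -10.17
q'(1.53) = -14.30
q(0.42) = -0.46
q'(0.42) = -3.20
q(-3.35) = -59.46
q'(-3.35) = 34.50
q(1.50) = -9.75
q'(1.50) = -14.00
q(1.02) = -4.18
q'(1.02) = -9.20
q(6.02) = -175.18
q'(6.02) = -59.20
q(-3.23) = -55.39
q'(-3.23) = 33.30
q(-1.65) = -15.26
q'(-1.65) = 17.50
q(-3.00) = -48.00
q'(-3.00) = 31.00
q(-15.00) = -1140.00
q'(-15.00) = 151.00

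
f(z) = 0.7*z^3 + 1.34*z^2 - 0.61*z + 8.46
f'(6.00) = 91.07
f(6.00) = 204.24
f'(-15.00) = 431.69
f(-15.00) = -2043.39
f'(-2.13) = 3.21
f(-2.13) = 9.07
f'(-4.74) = 33.87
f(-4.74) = -33.09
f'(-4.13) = 24.14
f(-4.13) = -15.48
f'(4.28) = 49.33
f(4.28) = 85.28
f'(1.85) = 11.54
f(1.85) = 16.35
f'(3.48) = 34.15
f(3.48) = 52.07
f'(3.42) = 33.12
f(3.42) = 50.05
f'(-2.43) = 5.28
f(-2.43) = 7.81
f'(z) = 2.1*z^2 + 2.68*z - 0.61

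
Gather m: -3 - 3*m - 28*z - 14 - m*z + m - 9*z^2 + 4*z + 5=m*(-z - 2) - 9*z^2 - 24*z - 12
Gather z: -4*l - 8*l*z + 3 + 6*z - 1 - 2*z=-4*l + z*(4 - 8*l) + 2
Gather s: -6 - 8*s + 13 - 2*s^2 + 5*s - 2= -2*s^2 - 3*s + 5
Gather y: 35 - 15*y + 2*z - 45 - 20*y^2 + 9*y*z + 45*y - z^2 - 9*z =-20*y^2 + y*(9*z + 30) - z^2 - 7*z - 10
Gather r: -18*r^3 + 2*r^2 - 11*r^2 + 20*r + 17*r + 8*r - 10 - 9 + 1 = -18*r^3 - 9*r^2 + 45*r - 18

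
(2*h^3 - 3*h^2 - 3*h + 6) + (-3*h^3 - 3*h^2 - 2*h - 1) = -h^3 - 6*h^2 - 5*h + 5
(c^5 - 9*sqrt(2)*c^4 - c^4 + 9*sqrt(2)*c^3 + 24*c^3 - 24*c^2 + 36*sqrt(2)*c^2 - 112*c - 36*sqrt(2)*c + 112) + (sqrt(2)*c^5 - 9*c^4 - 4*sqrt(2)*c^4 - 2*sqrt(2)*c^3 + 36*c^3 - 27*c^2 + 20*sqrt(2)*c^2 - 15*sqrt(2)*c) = c^5 + sqrt(2)*c^5 - 13*sqrt(2)*c^4 - 10*c^4 + 7*sqrt(2)*c^3 + 60*c^3 - 51*c^2 + 56*sqrt(2)*c^2 - 112*c - 51*sqrt(2)*c + 112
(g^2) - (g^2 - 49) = 49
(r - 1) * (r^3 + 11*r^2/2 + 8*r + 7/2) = r^4 + 9*r^3/2 + 5*r^2/2 - 9*r/2 - 7/2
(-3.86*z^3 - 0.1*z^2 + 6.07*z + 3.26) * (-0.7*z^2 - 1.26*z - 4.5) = 2.702*z^5 + 4.9336*z^4 + 13.247*z^3 - 9.4802*z^2 - 31.4226*z - 14.67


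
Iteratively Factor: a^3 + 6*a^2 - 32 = (a - 2)*(a^2 + 8*a + 16) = (a - 2)*(a + 4)*(a + 4)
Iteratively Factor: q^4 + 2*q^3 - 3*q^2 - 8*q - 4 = (q + 1)*(q^3 + q^2 - 4*q - 4) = (q + 1)^2*(q^2 - 4) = (q - 2)*(q + 1)^2*(q + 2)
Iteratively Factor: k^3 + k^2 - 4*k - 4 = (k + 1)*(k^2 - 4) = (k - 2)*(k + 1)*(k + 2)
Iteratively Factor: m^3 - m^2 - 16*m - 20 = (m + 2)*(m^2 - 3*m - 10) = (m + 2)^2*(m - 5)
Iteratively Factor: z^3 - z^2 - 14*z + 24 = (z + 4)*(z^2 - 5*z + 6) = (z - 3)*(z + 4)*(z - 2)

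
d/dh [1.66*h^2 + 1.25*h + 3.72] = 3.32*h + 1.25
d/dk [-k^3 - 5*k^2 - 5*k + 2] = -3*k^2 - 10*k - 5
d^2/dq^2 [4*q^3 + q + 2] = 24*q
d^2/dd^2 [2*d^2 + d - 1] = 4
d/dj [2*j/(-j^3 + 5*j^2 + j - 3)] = 2*(2*j^3 - 5*j^2 - 3)/(j^6 - 10*j^5 + 23*j^4 + 16*j^3 - 29*j^2 - 6*j + 9)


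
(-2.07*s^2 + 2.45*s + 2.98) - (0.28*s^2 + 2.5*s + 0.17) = -2.35*s^2 - 0.0499999999999998*s + 2.81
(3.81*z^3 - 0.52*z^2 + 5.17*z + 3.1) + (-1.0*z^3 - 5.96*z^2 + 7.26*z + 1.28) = 2.81*z^3 - 6.48*z^2 + 12.43*z + 4.38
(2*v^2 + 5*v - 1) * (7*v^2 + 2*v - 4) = 14*v^4 + 39*v^3 - 5*v^2 - 22*v + 4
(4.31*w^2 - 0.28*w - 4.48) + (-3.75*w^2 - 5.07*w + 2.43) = 0.56*w^2 - 5.35*w - 2.05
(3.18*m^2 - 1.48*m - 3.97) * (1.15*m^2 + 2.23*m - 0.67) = 3.657*m^4 + 5.3894*m^3 - 9.9965*m^2 - 7.8615*m + 2.6599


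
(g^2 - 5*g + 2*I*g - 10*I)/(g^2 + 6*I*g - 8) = (g - 5)/(g + 4*I)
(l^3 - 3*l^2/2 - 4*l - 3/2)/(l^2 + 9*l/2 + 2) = (l^2 - 2*l - 3)/(l + 4)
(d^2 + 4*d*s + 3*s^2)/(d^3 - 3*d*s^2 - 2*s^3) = (-d - 3*s)/(-d^2 + d*s + 2*s^2)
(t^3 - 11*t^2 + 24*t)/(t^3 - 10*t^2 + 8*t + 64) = t*(t - 3)/(t^2 - 2*t - 8)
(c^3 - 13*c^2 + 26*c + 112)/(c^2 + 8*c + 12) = (c^2 - 15*c + 56)/(c + 6)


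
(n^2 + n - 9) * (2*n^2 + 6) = 2*n^4 + 2*n^3 - 12*n^2 + 6*n - 54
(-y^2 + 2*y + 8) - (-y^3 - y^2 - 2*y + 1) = y^3 + 4*y + 7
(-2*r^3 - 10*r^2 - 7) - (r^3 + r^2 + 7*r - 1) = -3*r^3 - 11*r^2 - 7*r - 6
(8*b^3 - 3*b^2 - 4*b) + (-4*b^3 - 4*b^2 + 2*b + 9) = 4*b^3 - 7*b^2 - 2*b + 9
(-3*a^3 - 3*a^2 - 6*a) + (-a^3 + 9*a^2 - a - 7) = -4*a^3 + 6*a^2 - 7*a - 7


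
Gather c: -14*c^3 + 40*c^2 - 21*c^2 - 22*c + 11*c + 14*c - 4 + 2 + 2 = -14*c^3 + 19*c^2 + 3*c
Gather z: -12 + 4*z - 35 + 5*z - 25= 9*z - 72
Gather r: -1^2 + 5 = 4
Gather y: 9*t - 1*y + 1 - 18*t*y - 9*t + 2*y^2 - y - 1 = 2*y^2 + y*(-18*t - 2)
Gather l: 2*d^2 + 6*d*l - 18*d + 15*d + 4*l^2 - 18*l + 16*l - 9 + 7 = 2*d^2 - 3*d + 4*l^2 + l*(6*d - 2) - 2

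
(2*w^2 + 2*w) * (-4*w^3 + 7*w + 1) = -8*w^5 - 8*w^4 + 14*w^3 + 16*w^2 + 2*w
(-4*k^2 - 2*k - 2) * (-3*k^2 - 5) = 12*k^4 + 6*k^3 + 26*k^2 + 10*k + 10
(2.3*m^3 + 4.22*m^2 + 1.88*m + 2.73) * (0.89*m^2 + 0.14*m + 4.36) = 2.047*m^5 + 4.0778*m^4 + 12.292*m^3 + 21.0921*m^2 + 8.579*m + 11.9028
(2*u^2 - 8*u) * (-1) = -2*u^2 + 8*u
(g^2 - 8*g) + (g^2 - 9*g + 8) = 2*g^2 - 17*g + 8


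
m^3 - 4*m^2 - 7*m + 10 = (m - 5)*(m - 1)*(m + 2)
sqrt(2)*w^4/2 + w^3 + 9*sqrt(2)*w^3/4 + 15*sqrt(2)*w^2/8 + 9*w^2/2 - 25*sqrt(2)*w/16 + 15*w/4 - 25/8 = (w - 1/2)*(w + 5/2)^2*(sqrt(2)*w/2 + 1)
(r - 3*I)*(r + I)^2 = r^3 - I*r^2 + 5*r + 3*I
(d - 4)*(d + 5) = d^2 + d - 20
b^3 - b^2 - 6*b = b*(b - 3)*(b + 2)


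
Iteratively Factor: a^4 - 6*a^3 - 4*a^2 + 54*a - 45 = (a - 3)*(a^3 - 3*a^2 - 13*a + 15) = (a - 5)*(a - 3)*(a^2 + 2*a - 3) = (a - 5)*(a - 3)*(a - 1)*(a + 3)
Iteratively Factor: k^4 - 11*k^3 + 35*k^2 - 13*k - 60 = (k + 1)*(k^3 - 12*k^2 + 47*k - 60) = (k - 4)*(k + 1)*(k^2 - 8*k + 15) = (k - 5)*(k - 4)*(k + 1)*(k - 3)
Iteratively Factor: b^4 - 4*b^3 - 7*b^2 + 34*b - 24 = (b - 4)*(b^3 - 7*b + 6) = (b - 4)*(b - 1)*(b^2 + b - 6) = (b - 4)*(b - 1)*(b + 3)*(b - 2)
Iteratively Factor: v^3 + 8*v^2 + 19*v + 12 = (v + 1)*(v^2 + 7*v + 12) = (v + 1)*(v + 4)*(v + 3)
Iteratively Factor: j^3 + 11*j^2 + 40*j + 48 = (j + 4)*(j^2 + 7*j + 12) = (j + 4)^2*(j + 3)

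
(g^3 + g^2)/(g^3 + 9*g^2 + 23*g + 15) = g^2/(g^2 + 8*g + 15)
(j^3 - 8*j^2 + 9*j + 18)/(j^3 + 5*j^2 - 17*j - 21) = (j - 6)/(j + 7)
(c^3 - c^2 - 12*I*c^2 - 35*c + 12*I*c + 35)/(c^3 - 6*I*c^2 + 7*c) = (c^2 - c*(1 + 5*I) + 5*I)/(c*(c + I))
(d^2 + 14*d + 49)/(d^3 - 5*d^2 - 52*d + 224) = (d + 7)/(d^2 - 12*d + 32)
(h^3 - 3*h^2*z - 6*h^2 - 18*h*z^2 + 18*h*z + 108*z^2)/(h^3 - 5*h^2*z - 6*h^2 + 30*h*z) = (-h^2 + 3*h*z + 18*z^2)/(h*(-h + 5*z))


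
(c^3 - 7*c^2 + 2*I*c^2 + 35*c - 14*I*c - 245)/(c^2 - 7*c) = c + 2*I + 35/c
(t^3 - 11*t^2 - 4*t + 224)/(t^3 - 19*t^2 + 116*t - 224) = (t + 4)/(t - 4)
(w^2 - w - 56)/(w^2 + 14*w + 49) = (w - 8)/(w + 7)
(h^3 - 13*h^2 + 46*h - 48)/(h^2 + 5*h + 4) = (h^3 - 13*h^2 + 46*h - 48)/(h^2 + 5*h + 4)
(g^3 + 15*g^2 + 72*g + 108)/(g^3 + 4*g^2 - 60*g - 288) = (g + 3)/(g - 8)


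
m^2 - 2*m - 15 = (m - 5)*(m + 3)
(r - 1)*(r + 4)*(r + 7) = r^3 + 10*r^2 + 17*r - 28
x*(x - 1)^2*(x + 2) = x^4 - 3*x^2 + 2*x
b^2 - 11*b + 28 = (b - 7)*(b - 4)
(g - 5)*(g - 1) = g^2 - 6*g + 5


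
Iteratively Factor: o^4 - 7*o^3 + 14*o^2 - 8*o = (o)*(o^3 - 7*o^2 + 14*o - 8) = o*(o - 4)*(o^2 - 3*o + 2) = o*(o - 4)*(o - 2)*(o - 1)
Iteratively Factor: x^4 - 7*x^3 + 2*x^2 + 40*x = (x)*(x^3 - 7*x^2 + 2*x + 40) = x*(x + 2)*(x^2 - 9*x + 20) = x*(x - 5)*(x + 2)*(x - 4)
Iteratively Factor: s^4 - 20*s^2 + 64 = (s + 2)*(s^3 - 2*s^2 - 16*s + 32) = (s + 2)*(s + 4)*(s^2 - 6*s + 8) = (s - 2)*(s + 2)*(s + 4)*(s - 4)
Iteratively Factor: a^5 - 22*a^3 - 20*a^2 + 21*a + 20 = (a + 4)*(a^4 - 4*a^3 - 6*a^2 + 4*a + 5) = (a + 1)*(a + 4)*(a^3 - 5*a^2 - a + 5) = (a + 1)^2*(a + 4)*(a^2 - 6*a + 5) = (a - 1)*(a + 1)^2*(a + 4)*(a - 5)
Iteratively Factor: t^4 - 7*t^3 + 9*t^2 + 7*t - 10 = (t + 1)*(t^3 - 8*t^2 + 17*t - 10) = (t - 5)*(t + 1)*(t^2 - 3*t + 2) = (t - 5)*(t - 2)*(t + 1)*(t - 1)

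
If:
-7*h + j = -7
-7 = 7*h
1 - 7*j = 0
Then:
No Solution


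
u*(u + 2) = u^2 + 2*u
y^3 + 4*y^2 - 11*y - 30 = (y - 3)*(y + 2)*(y + 5)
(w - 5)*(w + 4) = w^2 - w - 20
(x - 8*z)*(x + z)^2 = x^3 - 6*x^2*z - 15*x*z^2 - 8*z^3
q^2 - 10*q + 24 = (q - 6)*(q - 4)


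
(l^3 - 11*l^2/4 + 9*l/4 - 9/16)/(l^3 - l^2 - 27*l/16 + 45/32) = 2*(2*l - 1)/(4*l + 5)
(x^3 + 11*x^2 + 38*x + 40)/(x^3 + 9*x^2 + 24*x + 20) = (x + 4)/(x + 2)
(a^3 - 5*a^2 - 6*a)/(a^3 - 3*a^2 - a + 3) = a*(a - 6)/(a^2 - 4*a + 3)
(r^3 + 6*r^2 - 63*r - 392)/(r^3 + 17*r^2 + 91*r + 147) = (r - 8)/(r + 3)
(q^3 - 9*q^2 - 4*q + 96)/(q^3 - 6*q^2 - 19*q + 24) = (q - 4)/(q - 1)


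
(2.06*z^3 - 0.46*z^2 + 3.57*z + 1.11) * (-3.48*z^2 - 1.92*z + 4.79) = -7.1688*z^5 - 2.3544*z^4 - 1.673*z^3 - 12.9206*z^2 + 14.9691*z + 5.3169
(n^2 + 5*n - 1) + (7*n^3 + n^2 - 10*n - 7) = 7*n^3 + 2*n^2 - 5*n - 8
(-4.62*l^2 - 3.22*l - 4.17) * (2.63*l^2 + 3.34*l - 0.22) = -12.1506*l^4 - 23.8994*l^3 - 20.7055*l^2 - 13.2194*l + 0.9174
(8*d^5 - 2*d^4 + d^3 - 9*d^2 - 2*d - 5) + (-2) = 8*d^5 - 2*d^4 + d^3 - 9*d^2 - 2*d - 7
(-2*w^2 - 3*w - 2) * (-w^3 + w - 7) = 2*w^5 + 3*w^4 + 11*w^2 + 19*w + 14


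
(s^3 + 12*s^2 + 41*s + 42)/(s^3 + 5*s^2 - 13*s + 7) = (s^2 + 5*s + 6)/(s^2 - 2*s + 1)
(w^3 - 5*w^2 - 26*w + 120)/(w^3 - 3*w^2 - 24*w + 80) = (w - 6)/(w - 4)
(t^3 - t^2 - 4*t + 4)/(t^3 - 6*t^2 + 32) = (t^2 - 3*t + 2)/(t^2 - 8*t + 16)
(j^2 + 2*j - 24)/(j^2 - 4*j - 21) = (-j^2 - 2*j + 24)/(-j^2 + 4*j + 21)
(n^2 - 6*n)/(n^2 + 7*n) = (n - 6)/(n + 7)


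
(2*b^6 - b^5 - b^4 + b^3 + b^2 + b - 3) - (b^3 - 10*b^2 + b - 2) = 2*b^6 - b^5 - b^4 + 11*b^2 - 1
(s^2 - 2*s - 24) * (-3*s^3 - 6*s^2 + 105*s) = -3*s^5 + 189*s^3 - 66*s^2 - 2520*s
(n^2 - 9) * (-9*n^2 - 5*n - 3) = -9*n^4 - 5*n^3 + 78*n^2 + 45*n + 27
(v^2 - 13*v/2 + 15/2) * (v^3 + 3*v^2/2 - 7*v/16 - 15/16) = v^5 - 5*v^4 - 43*v^3/16 + 421*v^2/32 + 45*v/16 - 225/32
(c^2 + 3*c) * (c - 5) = c^3 - 2*c^2 - 15*c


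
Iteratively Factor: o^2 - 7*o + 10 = (o - 2)*(o - 5)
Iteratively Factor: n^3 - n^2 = (n)*(n^2 - n) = n*(n - 1)*(n)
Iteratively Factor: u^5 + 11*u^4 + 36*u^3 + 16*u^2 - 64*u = (u + 4)*(u^4 + 7*u^3 + 8*u^2 - 16*u) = (u + 4)^2*(u^3 + 3*u^2 - 4*u) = (u + 4)^3*(u^2 - u) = (u - 1)*(u + 4)^3*(u)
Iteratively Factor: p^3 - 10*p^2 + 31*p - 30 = (p - 5)*(p^2 - 5*p + 6) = (p - 5)*(p - 3)*(p - 2)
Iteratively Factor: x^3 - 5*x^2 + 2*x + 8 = (x - 4)*(x^2 - x - 2) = (x - 4)*(x - 2)*(x + 1)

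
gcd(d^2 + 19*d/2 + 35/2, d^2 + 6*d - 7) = d + 7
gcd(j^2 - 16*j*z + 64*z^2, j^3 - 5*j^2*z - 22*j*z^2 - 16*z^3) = -j + 8*z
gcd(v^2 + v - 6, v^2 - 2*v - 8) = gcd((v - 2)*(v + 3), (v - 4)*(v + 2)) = 1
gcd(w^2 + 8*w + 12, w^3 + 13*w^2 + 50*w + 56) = w + 2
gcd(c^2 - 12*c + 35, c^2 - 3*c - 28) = c - 7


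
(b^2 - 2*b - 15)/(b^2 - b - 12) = (b - 5)/(b - 4)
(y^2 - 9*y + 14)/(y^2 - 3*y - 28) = (y - 2)/(y + 4)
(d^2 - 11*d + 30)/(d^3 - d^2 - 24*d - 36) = (d - 5)/(d^2 + 5*d + 6)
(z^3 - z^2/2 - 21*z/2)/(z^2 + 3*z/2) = (2*z^2 - z - 21)/(2*z + 3)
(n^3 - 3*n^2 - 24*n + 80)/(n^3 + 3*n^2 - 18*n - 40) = (n - 4)/(n + 2)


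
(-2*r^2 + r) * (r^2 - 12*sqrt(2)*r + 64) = -2*r^4 + r^3 + 24*sqrt(2)*r^3 - 128*r^2 - 12*sqrt(2)*r^2 + 64*r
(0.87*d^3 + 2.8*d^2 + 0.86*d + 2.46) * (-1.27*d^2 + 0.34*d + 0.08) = -1.1049*d^5 - 3.2602*d^4 - 0.0706000000000002*d^3 - 2.6078*d^2 + 0.9052*d + 0.1968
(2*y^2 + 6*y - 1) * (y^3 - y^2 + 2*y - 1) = 2*y^5 + 4*y^4 - 3*y^3 + 11*y^2 - 8*y + 1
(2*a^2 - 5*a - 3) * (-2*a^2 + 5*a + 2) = -4*a^4 + 20*a^3 - 15*a^2 - 25*a - 6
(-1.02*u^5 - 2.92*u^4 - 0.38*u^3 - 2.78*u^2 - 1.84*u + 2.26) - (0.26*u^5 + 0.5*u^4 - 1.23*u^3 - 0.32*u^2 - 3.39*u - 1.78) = -1.28*u^5 - 3.42*u^4 + 0.85*u^3 - 2.46*u^2 + 1.55*u + 4.04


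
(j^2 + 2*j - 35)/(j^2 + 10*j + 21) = (j - 5)/(j + 3)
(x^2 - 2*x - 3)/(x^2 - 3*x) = (x + 1)/x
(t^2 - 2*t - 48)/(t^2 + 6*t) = (t - 8)/t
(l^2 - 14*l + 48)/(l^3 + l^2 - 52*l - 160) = (l - 6)/(l^2 + 9*l + 20)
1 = 1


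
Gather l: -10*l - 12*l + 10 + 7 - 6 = 11 - 22*l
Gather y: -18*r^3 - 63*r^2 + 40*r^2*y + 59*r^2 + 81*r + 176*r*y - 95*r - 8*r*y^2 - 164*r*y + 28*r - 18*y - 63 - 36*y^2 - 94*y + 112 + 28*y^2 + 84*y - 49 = -18*r^3 - 4*r^2 + 14*r + y^2*(-8*r - 8) + y*(40*r^2 + 12*r - 28)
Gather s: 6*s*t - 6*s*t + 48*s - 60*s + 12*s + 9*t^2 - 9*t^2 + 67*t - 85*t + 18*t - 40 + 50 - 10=0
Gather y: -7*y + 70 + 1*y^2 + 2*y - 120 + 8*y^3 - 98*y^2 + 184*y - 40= 8*y^3 - 97*y^2 + 179*y - 90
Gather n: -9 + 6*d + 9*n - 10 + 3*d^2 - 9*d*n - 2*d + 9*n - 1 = 3*d^2 + 4*d + n*(18 - 9*d) - 20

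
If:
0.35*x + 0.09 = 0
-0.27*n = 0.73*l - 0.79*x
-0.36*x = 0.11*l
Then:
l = 0.84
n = -3.03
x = -0.26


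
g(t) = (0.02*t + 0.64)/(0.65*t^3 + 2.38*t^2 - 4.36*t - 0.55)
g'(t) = (0.02*t + 0.64)*(-1.95*t^2 - 4.76*t + 4.36)/(0.65*t^3 + 2.38*t^2 - 4.36*t - 0.55)^2 + 0.02/(0.65*t^3 + 2.38*t^2 - 4.36*t - 0.55) = (-0.026*t^3 - 1.2956*t^2 - 3.0464*t + 2.7794)/(0.4225*t^6 + 3.094*t^5 - 0.00360000000000138*t^4 - 21.4686*t^3 + 16.3916*t^2 + 4.796*t + 0.3025)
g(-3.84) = 0.04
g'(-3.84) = -0.02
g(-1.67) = 0.06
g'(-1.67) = 0.04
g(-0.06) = -2.28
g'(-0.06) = 37.73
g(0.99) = -0.35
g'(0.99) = -0.42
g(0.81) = -0.30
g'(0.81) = -0.12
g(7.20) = 0.00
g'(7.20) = -0.00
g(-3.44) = 0.04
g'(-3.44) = -0.00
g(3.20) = 0.02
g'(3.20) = -0.02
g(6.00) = 0.00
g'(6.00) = -0.00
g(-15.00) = -0.00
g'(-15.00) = -0.00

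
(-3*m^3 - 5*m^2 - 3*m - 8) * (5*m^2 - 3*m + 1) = -15*m^5 - 16*m^4 - 3*m^3 - 36*m^2 + 21*m - 8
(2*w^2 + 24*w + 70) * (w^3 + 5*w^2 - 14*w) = 2*w^5 + 34*w^4 + 162*w^3 + 14*w^2 - 980*w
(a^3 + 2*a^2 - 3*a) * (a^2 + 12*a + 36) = a^5 + 14*a^4 + 57*a^3 + 36*a^2 - 108*a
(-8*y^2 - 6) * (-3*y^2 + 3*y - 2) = 24*y^4 - 24*y^3 + 34*y^2 - 18*y + 12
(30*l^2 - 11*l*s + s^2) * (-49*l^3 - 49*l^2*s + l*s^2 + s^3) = -1470*l^5 - 931*l^4*s + 520*l^3*s^2 - 30*l^2*s^3 - 10*l*s^4 + s^5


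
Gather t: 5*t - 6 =5*t - 6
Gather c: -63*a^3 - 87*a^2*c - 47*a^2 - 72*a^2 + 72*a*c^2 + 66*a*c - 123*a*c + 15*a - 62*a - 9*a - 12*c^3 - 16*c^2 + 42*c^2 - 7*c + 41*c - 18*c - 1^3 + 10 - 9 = -63*a^3 - 119*a^2 - 56*a - 12*c^3 + c^2*(72*a + 26) + c*(-87*a^2 - 57*a + 16)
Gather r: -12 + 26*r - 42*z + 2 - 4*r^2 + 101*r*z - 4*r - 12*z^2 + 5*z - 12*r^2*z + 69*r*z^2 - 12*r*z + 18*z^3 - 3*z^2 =r^2*(-12*z - 4) + r*(69*z^2 + 89*z + 22) + 18*z^3 - 15*z^2 - 37*z - 10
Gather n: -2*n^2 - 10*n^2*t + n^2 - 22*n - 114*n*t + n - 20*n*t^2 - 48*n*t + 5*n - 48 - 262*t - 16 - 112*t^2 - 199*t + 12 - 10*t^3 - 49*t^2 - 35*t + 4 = n^2*(-10*t - 1) + n*(-20*t^2 - 162*t - 16) - 10*t^3 - 161*t^2 - 496*t - 48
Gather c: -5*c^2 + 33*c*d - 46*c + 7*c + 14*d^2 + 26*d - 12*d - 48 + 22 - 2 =-5*c^2 + c*(33*d - 39) + 14*d^2 + 14*d - 28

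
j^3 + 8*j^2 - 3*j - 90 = (j - 3)*(j + 5)*(j + 6)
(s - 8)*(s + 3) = s^2 - 5*s - 24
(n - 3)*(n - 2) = n^2 - 5*n + 6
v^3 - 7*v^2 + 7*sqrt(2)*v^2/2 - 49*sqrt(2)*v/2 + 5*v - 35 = (v - 7)*(v + sqrt(2))*(v + 5*sqrt(2)/2)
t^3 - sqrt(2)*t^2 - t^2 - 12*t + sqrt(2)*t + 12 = (t - 1)*(t - 3*sqrt(2))*(t + 2*sqrt(2))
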